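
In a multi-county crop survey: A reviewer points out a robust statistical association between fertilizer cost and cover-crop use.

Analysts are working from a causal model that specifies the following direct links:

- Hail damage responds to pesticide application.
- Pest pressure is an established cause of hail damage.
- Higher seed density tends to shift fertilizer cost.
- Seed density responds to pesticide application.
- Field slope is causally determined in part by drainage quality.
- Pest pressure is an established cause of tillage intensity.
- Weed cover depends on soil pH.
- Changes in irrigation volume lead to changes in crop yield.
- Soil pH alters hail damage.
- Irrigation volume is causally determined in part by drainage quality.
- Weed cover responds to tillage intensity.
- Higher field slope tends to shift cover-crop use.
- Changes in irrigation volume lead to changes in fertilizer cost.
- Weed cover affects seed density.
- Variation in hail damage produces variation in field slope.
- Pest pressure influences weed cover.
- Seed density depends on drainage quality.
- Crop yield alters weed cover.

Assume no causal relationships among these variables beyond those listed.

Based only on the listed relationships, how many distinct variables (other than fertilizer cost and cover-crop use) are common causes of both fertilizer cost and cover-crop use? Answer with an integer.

The common causes are: drainage quality (to fertilizer cost via drainage quality → irrigation volume → fertilizer cost; to cover-crop use via drainage quality → field slope → cover-crop use); pest pressure (to fertilizer cost via pest pressure → weed cover → seed density → fertilizer cost; to cover-crop use via pest pressure → hail damage → field slope → cover-crop use); pesticide application (to fertilizer cost via pesticide application → seed density → fertilizer cost; to cover-crop use via pesticide application → hail damage → field slope → cover-crop use); soil pH (to fertilizer cost via soil pH → weed cover → seed density → fertilizer cost; to cover-crop use via soil pH → hail damage → field slope → cover-crop use).
Every other variable lacks a causal path to at least one of fertilizer cost and cover-crop use.

4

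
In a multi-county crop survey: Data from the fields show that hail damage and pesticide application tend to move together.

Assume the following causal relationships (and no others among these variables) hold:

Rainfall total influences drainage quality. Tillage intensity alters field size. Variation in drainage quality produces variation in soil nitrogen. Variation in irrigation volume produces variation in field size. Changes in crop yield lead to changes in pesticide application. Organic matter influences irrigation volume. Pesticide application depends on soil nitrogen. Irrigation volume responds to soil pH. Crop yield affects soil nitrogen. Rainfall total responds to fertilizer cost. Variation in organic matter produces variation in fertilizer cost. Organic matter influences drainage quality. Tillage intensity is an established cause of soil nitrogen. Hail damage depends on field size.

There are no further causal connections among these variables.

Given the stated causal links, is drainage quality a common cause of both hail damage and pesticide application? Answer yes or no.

no

Drainage quality has no stated causal path to hail damage. A confounder must cause both variables, so drainage quality does not qualify.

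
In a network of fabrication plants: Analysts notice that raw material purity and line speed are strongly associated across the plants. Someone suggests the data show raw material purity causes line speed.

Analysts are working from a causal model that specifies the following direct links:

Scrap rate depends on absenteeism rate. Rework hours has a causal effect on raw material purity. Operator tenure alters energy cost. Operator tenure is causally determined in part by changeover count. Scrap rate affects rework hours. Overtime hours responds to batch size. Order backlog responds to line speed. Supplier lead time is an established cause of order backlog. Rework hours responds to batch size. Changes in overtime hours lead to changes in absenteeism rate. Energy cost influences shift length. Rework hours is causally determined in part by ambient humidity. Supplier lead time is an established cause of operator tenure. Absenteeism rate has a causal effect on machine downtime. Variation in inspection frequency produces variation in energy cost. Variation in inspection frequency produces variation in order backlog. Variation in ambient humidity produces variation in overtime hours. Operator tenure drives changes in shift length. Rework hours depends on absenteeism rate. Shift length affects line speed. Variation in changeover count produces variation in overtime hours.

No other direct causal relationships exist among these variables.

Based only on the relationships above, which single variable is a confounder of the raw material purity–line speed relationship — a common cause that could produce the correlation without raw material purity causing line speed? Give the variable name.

Changeover count has a causal path to raw material purity (changeover count → overtime hours → absenteeism rate → rework hours → raw material purity) and a separate causal path to line speed (changeover count → operator tenure → shift length → line speed), so it is a common cause of both.
No stated relationship gives raw material purity a causal route to line speed, so the correlation is explained by the shared upstream cause rather than a direct effect.

changeover count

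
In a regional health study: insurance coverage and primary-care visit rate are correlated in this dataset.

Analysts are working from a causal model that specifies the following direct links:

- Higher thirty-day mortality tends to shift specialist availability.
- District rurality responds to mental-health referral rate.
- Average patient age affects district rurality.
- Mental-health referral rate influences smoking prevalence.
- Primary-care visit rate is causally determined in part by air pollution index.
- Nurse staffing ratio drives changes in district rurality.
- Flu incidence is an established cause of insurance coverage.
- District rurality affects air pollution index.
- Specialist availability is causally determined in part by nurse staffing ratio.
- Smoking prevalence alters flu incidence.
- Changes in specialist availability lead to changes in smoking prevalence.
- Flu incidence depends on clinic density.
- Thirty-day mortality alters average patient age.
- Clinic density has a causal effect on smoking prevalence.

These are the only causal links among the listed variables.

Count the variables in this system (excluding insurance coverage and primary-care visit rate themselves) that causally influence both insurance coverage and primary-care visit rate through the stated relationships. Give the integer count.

3

The common causes are: mental-health referral rate (to insurance coverage via mental-health referral rate → smoking prevalence → flu incidence → insurance coverage; to primary-care visit rate via mental-health referral rate → district rurality → air pollution index → primary-care visit rate); nurse staffing ratio (to insurance coverage via nurse staffing ratio → specialist availability → smoking prevalence → flu incidence → insurance coverage; to primary-care visit rate via nurse staffing ratio → district rurality → air pollution index → primary-care visit rate); thirty-day mortality (to insurance coverage via thirty-day mortality → specialist availability → smoking prevalence → flu incidence → insurance coverage; to primary-care visit rate via thirty-day mortality → average patient age → district rurality → air pollution index → primary-care visit rate).
Every other variable lacks a causal path to at least one of insurance coverage and primary-care visit rate.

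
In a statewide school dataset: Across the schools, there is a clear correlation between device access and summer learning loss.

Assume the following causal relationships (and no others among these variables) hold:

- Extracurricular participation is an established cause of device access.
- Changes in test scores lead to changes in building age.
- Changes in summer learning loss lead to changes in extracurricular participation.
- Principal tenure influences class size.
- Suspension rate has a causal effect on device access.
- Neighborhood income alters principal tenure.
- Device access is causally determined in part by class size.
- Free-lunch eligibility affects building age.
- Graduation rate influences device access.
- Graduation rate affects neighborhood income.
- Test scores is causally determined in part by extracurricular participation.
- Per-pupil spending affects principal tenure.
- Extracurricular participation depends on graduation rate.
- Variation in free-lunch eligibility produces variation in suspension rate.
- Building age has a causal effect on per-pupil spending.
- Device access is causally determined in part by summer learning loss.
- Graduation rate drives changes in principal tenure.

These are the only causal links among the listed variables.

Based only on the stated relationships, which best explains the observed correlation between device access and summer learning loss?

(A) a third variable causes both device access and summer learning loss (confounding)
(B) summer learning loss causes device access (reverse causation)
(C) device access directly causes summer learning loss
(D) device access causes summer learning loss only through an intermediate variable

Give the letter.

B

The stated link runs summer learning loss → device access; device access has no causal path to summer learning loss. No variable causes both, so confounding is ruled out. The correlation reflects reverse causation.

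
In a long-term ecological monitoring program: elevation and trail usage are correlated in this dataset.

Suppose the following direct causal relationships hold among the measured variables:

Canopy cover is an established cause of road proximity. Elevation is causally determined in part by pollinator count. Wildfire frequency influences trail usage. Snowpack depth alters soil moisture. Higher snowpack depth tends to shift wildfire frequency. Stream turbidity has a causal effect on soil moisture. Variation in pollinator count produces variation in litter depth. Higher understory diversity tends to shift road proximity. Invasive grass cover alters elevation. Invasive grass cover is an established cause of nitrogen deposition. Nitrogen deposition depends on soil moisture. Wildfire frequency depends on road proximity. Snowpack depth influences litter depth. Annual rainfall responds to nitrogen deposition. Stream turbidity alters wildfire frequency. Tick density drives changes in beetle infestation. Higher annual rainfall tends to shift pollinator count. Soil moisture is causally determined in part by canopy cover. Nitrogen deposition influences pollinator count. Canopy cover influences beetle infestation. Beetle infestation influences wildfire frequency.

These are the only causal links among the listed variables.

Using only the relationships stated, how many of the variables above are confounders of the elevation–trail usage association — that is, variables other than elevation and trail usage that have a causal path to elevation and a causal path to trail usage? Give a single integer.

The common causes are: canopy cover (to elevation via canopy cover → soil moisture → nitrogen deposition → pollinator count → elevation; to trail usage via canopy cover → beetle infestation → wildfire frequency → trail usage); snowpack depth (to elevation via snowpack depth → soil moisture → nitrogen deposition → pollinator count → elevation; to trail usage via snowpack depth → wildfire frequency → trail usage); stream turbidity (to elevation via stream turbidity → soil moisture → nitrogen deposition → pollinator count → elevation; to trail usage via stream turbidity → wildfire frequency → trail usage).
Every other variable lacks a causal path to at least one of elevation and trail usage.

3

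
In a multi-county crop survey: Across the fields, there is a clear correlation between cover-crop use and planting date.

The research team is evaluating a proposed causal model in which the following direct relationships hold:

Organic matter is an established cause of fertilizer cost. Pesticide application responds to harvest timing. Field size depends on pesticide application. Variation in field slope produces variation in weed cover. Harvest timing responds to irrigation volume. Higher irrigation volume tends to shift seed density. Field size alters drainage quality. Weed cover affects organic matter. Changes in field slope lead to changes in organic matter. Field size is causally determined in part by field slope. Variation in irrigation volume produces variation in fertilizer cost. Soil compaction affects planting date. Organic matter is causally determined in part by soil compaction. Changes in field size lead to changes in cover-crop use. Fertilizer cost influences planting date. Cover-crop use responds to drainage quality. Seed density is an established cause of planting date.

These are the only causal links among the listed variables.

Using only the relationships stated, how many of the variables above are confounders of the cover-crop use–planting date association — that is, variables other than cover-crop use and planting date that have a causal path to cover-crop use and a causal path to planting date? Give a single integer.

2

The common causes are: field slope (to cover-crop use via field slope → field size → cover-crop use; to planting date via field slope → organic matter → fertilizer cost → planting date); irrigation volume (to cover-crop use via irrigation volume → harvest timing → pesticide application → field size → cover-crop use; to planting date via irrigation volume → seed density → planting date).
Every other variable lacks a causal path to at least one of cover-crop use and planting date.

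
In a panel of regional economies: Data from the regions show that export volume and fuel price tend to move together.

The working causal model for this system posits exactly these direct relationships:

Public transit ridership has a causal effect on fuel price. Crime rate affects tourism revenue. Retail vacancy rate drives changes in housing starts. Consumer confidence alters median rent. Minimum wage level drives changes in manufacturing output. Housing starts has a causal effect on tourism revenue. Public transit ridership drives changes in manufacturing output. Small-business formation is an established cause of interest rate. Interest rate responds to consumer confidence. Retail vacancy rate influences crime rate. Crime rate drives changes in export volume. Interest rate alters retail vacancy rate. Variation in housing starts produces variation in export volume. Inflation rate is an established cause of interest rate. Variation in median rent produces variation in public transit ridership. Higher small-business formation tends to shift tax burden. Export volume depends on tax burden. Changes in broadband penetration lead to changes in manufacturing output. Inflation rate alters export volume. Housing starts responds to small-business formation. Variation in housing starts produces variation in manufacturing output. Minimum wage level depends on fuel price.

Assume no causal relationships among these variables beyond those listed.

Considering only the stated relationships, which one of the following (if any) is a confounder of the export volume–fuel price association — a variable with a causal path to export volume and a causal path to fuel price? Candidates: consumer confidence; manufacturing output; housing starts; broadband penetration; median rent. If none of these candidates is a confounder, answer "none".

consumer confidence

Consumer confidence causes export volume (consumer confidence → interest rate → retail vacancy rate → crime rate → export volume) and also causes fuel price (consumer confidence → median rent → public transit ridership → fuel price); it is a common cause of both.
Each of the other candidates lacks a causal path to at least one of export volume and fuel price, so they do not confound the relationship.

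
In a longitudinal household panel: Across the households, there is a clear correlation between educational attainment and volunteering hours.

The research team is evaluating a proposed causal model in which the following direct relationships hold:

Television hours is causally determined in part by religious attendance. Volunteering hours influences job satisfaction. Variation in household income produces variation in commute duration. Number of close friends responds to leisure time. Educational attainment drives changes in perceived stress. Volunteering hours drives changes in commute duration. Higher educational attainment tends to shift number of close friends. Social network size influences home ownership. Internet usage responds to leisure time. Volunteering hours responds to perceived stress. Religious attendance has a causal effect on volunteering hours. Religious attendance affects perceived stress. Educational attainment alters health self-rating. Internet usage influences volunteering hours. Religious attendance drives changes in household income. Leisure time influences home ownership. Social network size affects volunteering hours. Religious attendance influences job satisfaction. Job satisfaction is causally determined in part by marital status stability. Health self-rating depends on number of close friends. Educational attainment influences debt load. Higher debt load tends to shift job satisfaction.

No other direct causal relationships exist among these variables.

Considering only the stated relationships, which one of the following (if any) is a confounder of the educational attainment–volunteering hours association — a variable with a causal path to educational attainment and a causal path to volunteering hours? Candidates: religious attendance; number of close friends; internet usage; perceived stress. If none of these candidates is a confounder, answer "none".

None of the listed candidates has causal paths to both educational attainment and volunteering hours in the stated relationships, so none is a common cause.

none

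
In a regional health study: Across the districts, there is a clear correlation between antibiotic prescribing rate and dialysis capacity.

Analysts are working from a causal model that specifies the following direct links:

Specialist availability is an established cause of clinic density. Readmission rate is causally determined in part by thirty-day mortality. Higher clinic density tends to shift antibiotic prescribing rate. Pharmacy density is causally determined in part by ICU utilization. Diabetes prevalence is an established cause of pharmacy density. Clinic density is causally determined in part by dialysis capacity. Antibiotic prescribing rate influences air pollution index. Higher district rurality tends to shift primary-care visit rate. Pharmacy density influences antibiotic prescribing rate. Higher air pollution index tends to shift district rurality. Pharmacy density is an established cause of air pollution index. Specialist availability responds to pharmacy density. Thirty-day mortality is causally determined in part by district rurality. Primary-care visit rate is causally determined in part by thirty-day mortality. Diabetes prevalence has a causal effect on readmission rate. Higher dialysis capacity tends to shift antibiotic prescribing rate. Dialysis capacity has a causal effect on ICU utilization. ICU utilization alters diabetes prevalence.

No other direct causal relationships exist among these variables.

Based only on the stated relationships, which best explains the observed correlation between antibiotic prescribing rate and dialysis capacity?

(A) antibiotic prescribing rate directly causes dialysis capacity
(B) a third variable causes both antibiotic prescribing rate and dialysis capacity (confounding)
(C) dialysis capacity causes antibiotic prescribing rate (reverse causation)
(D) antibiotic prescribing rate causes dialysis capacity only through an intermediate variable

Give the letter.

C

The stated link runs dialysis capacity → antibiotic prescribing rate; antibiotic prescribing rate has no causal path to dialysis capacity. No variable causes both, so confounding is ruled out. The correlation reflects reverse causation.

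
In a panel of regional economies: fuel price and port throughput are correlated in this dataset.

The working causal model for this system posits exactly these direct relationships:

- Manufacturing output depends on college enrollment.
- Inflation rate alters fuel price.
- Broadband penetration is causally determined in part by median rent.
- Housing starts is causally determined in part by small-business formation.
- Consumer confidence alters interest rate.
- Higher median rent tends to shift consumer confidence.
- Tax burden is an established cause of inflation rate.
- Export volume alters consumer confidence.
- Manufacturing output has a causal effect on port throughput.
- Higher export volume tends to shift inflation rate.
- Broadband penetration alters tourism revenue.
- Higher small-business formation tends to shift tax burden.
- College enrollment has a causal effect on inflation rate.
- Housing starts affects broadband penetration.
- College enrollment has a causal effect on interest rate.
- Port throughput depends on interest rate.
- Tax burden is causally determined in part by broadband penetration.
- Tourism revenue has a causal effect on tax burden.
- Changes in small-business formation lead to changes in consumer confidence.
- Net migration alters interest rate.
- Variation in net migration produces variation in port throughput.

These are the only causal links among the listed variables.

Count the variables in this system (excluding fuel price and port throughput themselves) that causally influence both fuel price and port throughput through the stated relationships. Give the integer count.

4

The common causes are: college enrollment (to fuel price via college enrollment → inflation rate → fuel price; to port throughput via college enrollment → manufacturing output → port throughput); export volume (to fuel price via export volume → inflation rate → fuel price; to port throughput via export volume → consumer confidence → interest rate → port throughput); median rent (to fuel price via median rent → broadband penetration → tax burden → inflation rate → fuel price; to port throughput via median rent → consumer confidence → interest rate → port throughput); small-business formation (to fuel price via small-business formation → tax burden → inflation rate → fuel price; to port throughput via small-business formation → consumer confidence → interest rate → port throughput).
Every other variable lacks a causal path to at least one of fuel price and port throughput.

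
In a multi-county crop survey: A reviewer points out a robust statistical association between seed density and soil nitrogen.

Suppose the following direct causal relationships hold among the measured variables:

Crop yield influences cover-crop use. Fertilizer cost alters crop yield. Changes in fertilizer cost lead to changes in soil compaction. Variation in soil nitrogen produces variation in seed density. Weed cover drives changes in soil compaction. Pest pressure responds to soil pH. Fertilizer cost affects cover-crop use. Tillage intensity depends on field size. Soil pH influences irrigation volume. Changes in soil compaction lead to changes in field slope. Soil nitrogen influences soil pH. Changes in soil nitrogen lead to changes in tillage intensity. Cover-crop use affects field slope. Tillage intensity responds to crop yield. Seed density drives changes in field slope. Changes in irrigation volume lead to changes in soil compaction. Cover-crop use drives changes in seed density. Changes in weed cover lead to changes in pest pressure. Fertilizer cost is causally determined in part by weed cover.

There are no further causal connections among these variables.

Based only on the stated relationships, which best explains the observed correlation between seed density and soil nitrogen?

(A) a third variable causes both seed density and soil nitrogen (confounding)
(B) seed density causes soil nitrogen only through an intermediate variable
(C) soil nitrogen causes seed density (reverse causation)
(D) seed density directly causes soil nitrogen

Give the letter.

The stated link runs soil nitrogen → seed density; seed density has no causal path to soil nitrogen. No variable causes both, so confounding is ruled out. The correlation reflects reverse causation.

C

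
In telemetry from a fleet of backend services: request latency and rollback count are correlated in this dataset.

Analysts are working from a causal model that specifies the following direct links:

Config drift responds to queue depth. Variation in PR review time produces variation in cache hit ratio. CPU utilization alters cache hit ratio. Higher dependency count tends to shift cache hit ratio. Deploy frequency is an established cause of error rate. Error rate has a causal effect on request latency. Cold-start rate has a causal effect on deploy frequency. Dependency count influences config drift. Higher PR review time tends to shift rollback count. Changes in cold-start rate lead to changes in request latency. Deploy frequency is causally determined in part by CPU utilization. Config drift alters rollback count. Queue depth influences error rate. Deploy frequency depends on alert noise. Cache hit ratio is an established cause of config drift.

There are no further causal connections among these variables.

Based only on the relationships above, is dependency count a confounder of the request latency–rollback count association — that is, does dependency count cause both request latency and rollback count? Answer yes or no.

no

Dependency count has no stated causal path to request latency. A confounder must cause both variables, so dependency count does not qualify.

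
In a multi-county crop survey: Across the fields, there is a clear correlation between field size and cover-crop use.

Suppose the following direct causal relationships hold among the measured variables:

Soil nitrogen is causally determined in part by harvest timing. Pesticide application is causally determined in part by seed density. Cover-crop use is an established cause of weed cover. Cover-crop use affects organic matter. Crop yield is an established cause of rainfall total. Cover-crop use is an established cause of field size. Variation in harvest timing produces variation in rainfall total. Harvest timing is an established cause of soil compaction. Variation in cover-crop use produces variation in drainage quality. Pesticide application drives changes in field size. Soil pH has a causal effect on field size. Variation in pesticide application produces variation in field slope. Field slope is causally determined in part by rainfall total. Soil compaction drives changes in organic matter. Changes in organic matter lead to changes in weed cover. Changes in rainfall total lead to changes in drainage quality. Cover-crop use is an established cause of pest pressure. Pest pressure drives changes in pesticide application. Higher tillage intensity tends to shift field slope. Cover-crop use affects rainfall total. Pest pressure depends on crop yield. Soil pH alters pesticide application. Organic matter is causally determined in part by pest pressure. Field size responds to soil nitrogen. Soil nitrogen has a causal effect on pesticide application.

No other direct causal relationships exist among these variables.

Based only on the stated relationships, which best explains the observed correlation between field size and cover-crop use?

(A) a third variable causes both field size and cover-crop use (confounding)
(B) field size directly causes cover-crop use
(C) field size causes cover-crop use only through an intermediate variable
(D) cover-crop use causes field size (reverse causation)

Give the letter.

D

The stated link runs cover-crop use → field size; field size has no causal path to cover-crop use. No variable causes both, so confounding is ruled out. The correlation reflects reverse causation.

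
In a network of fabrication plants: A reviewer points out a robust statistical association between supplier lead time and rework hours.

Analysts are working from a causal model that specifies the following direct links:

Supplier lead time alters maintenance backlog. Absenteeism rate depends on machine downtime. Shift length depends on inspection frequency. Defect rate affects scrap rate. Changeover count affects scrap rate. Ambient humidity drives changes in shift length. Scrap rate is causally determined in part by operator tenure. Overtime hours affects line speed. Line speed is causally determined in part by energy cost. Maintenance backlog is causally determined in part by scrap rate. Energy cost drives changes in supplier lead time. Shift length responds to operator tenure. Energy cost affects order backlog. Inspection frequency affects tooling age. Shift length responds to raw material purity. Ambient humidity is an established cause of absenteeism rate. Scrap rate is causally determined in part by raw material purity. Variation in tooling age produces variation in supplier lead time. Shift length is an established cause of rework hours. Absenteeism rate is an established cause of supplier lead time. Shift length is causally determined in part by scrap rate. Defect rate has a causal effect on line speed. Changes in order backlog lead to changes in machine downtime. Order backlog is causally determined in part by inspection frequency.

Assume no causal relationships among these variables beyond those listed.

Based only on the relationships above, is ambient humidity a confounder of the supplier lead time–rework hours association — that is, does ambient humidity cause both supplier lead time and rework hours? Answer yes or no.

yes

Ambient humidity has a causal path to supplier lead time (ambient humidity → absenteeism rate → supplier lead time) and to rework hours (ambient humidity → shift length → rework hours), so it is a common cause of both — a confounder.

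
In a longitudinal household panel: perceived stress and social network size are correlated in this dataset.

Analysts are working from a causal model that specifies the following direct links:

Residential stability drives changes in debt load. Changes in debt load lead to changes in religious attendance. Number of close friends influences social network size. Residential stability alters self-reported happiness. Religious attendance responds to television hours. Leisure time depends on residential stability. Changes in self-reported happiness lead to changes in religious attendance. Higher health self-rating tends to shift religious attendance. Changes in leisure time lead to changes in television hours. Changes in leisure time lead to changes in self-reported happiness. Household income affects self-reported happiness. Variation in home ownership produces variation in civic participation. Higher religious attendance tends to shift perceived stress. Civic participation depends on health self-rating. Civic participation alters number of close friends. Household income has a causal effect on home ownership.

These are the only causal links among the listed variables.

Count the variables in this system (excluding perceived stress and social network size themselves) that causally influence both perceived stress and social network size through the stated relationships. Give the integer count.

2

The common causes are: health self-rating (to perceived stress via health self-rating → religious attendance → perceived stress; to social network size via health self-rating → civic participation → number of close friends → social network size); household income (to perceived stress via household income → self-reported happiness → religious attendance → perceived stress; to social network size via household income → home ownership → civic participation → number of close friends → social network size).
Every other variable lacks a causal path to at least one of perceived stress and social network size.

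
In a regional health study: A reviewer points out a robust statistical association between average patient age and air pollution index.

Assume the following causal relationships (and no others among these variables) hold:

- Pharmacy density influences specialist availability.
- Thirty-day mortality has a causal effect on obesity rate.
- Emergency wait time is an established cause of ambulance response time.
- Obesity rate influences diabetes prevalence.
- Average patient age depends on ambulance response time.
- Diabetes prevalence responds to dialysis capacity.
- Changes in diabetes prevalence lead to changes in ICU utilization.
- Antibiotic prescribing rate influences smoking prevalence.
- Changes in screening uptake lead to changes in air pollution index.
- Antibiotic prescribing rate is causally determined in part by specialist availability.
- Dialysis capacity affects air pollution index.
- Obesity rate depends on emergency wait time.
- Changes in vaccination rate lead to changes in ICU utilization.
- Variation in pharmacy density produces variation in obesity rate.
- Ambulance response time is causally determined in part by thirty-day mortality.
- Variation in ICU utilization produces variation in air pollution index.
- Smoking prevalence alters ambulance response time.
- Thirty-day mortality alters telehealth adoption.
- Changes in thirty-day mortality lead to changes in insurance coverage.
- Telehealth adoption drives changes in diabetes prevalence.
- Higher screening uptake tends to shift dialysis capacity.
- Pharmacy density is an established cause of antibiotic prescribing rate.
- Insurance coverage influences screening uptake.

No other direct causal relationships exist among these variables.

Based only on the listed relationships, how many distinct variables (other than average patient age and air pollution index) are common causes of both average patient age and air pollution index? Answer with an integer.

3

The common causes are: emergency wait time (to average patient age via emergency wait time → ambulance response time → average patient age; to air pollution index via emergency wait time → obesity rate → diabetes prevalence → ICU utilization → air pollution index); pharmacy density (to average patient age via pharmacy density → antibiotic prescribing rate → smoking prevalence → ambulance response time → average patient age; to air pollution index via pharmacy density → obesity rate → diabetes prevalence → ICU utilization → air pollution index); thirty-day mortality (to average patient age via thirty-day mortality → ambulance response time → average patient age; to air pollution index via thirty-day mortality → insurance coverage → screening uptake → air pollution index).
Every other variable lacks a causal path to at least one of average patient age and air pollution index.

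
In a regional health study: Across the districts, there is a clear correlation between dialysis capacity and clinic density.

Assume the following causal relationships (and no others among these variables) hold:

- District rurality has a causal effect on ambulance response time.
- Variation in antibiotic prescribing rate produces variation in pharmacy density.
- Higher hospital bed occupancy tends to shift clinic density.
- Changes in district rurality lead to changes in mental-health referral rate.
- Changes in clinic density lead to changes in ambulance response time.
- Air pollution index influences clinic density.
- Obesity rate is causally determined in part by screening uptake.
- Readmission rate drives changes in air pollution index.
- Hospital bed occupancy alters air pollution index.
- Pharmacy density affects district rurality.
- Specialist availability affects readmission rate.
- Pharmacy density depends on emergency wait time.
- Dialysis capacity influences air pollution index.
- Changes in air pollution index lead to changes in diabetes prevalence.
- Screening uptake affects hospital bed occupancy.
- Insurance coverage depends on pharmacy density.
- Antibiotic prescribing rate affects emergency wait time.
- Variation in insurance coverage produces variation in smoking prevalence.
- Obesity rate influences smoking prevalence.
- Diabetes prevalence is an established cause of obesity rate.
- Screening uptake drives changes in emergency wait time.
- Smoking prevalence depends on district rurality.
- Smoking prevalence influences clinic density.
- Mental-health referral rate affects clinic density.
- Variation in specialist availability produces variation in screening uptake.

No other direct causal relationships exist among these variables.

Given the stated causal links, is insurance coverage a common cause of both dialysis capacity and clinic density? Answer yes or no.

Insurance coverage has no stated causal path to dialysis capacity. A confounder must cause both variables, so insurance coverage does not qualify.

no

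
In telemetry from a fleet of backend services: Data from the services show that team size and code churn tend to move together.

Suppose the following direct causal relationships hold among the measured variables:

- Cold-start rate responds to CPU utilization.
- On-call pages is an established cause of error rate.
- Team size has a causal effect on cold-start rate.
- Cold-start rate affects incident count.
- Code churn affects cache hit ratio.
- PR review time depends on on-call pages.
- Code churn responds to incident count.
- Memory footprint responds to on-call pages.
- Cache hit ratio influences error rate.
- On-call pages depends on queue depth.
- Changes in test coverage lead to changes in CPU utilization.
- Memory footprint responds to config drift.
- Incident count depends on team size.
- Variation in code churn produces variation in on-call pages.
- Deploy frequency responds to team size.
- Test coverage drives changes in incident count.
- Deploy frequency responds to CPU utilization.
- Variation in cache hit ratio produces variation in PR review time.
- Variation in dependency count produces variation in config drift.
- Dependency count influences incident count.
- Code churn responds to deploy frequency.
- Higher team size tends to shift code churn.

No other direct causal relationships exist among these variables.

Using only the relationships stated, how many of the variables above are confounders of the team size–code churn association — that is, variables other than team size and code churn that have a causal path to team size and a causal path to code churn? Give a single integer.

0

No listed variable has a causal path to both team size and code churn, so there are no common causes.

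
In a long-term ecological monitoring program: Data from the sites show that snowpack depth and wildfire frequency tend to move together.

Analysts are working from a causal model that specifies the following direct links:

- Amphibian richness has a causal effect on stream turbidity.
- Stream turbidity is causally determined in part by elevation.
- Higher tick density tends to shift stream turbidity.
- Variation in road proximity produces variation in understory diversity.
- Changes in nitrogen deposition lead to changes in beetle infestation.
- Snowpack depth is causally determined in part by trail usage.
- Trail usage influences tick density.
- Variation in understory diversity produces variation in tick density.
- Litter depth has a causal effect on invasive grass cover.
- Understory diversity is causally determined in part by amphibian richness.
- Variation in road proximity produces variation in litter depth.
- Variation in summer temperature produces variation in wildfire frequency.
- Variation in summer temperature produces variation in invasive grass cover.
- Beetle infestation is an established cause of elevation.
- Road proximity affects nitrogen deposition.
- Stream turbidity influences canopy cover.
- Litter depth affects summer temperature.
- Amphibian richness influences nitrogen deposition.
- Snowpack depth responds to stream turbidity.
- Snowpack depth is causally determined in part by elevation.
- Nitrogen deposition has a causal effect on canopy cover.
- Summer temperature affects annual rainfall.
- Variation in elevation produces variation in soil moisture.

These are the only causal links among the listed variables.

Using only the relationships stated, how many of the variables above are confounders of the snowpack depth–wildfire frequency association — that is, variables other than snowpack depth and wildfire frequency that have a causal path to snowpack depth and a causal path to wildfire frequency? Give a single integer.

1

The common causes are: road proximity (to snowpack depth via road proximity → nitrogen deposition → beetle infestation → elevation → snowpack depth; to wildfire frequency via road proximity → litter depth → summer temperature → wildfire frequency).
Every other variable lacks a causal path to at least one of snowpack depth and wildfire frequency.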